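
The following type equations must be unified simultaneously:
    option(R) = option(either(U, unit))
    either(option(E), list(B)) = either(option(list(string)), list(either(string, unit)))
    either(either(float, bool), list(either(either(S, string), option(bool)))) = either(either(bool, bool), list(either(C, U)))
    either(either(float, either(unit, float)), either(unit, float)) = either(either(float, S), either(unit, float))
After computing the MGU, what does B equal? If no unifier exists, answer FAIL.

FAIL

Decompose option/1: R = either(U, unit).
Bind R := either(U, unit); no other remaining equation mentions R.
Decompose either/2: option(E) = option(list(string)),  list(B) = list(either(string, unit)).
Decompose option/1: E = list(string).
Bind E := list(string); no other remaining equation mentions E.
Decompose list/1: B = either(string, unit).
Bind B := either(string, unit); no other remaining equation mentions B.
Decompose either/2: either(float, bool) = either(bool, bool),  list(either(either(S, string), option(bool))) = list(either(C, U)).
Decompose either/2: float = bool,  bool = bool.
Clash: constants float and bool differ; no unifier exists.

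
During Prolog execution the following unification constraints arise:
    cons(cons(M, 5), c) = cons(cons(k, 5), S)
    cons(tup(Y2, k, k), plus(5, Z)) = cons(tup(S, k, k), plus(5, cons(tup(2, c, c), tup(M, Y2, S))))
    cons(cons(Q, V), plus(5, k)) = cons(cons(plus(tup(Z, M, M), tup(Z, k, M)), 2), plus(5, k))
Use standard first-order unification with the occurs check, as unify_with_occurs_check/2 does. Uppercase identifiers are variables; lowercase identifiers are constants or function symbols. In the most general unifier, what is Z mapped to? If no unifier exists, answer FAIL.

cons(tup(2, c, c), tup(k, c, c))

Decompose cons/2: cons(M, 5) = cons(k, 5),  c = S.
Decompose cons/2: M = k,  5 = 5.
Bind M := k; substituting into the 2 remaining equations that mention M gives: cons(tup(Y2, k, k), plus(5, Z)) = cons(tup(S, k, k), plus(5, cons(tup(2, c, c), tup(k, Y2, S)))),  cons(cons(Q, V), plus(5, k)) = cons(cons(plus(tup(Z, k, k), tup(Z, k, k)), 2), plus(5, k)).
Delete trivial equation 5 = 5.
Bind S := c; substituting into the one remaining equation that mentions S gives: cons(tup(Y2, k, k), plus(5, Z)) = cons(tup(c, k, k), plus(5, cons(tup(2, c, c), tup(k, Y2, c)))).
Decompose cons/2: tup(Y2, k, k) = tup(c, k, k),  plus(5, Z) = plus(5, cons(tup(2, c, c), tup(k, Y2, c))).
Decompose tup/3: Y2 = c,  k = k,  k = k.
Bind Y2 := c; substituting into the one remaining equation that mentions Y2 gives: plus(5, Z) = plus(5, cons(tup(2, c, c), tup(k, c, c))).
Delete trivial equation k = k.
Delete trivial equation k = k.
Decompose plus/2: 5 = 5,  Z = cons(tup(2, c, c), tup(k, c, c)).
Delete trivial equation 5 = 5.
Bind Z := cons(tup(2, c, c), tup(k, c, c)); substituting into the remaining equation gives: cons(cons(Q, V), plus(5, k)) = cons(cons(plus(tup(cons(tup(2, c, c), tup(k, c, c)), k, k), tup(cons(tup(2, c, c), tup(k, c, c)), k, k)), 2), plus(5, k)).
Decompose cons/2: cons(Q, V) = cons(plus(tup(cons(tup(2, c, c), tup(k, c, c)), k, k), tup(cons(tup(2, c, c), tup(k, c, c)), k, k)), 2),  plus(5, k) = plus(5, k).
Decompose cons/2: Q = plus(tup(cons(tup(2, c, c), tup(k, c, c)), k, k), tup(cons(tup(2, c, c), tup(k, c, c)), k, k)),  V = 2.
Bind Q := plus(tup(cons(tup(2, c, c), tup(k, c, c)), k, k), tup(cons(tup(2, c, c), tup(k, c, c)), k, k)); no other remaining equation mentions Q.
Bind V := 2; no other remaining equation mentions V.
Delete trivial equation plus(5, k) = plus(5, k).
MGU = { M ↦ k, S ↦ c, Y2 ↦ c, Z ↦ cons(tup(2, c, c), tup(k, c, c)), Q ↦ plus(tup(cons(tup(2, c, c), tup(k, c, c)), k, k), tup(cons(tup(2, c, c), tup(k, c, c)), k, k)), V ↦ 2 }, so Z ↦ cons(tup(2, c, c), tup(k, c, c)).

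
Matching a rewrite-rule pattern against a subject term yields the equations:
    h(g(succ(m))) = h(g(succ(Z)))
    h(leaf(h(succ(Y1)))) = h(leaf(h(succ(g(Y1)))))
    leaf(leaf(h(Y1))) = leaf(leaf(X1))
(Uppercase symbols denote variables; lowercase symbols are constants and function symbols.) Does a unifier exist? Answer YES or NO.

Decompose h/1: g(succ(m)) = g(succ(Z)).
Decompose g/1: succ(m) = succ(Z).
Decompose succ/1: m = Z.
Bind Z := m; no other remaining equation mentions Z.
Decompose h/1: leaf(h(succ(Y1))) = leaf(h(succ(g(Y1)))).
Decompose leaf/1: h(succ(Y1)) = h(succ(g(Y1))).
Decompose h/1: succ(Y1) = succ(g(Y1)).
Decompose succ/1: Y1 = g(Y1).
Occurs check fails: Y1 occurs in g(Y1); the equation Y1 = g(Y1) has no finite solution.

NO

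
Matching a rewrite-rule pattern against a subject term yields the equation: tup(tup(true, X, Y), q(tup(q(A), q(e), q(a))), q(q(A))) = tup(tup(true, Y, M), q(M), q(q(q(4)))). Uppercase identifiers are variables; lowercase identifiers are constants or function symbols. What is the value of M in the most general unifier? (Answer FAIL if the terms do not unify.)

tup(q(q(4)), q(e), q(a))

Decompose tup/3: tup(true, X, Y) = tup(true, Y, M),  q(tup(q(A), q(e), q(a))) = q(M),  q(q(A)) = q(q(q(4))).
Decompose tup/3: true = true,  X = Y,  Y = M.
Delete trivial equation true = true.
Bind X := Y; no other remaining equation mentions X.
Bind Y := M; no other remaining equation mentions Y. Substituting into the earlier binding gives X := M.
Decompose q/1: tup(q(A), q(e), q(a)) = M.
Bind M := tup(q(A), q(e), q(a)); no other remaining equation mentions M. Substituting into the earlier bindings gives X := tup(q(A), q(e), q(a)), Y := tup(q(A), q(e), q(a)).
Decompose q/1: q(A) = q(q(4)).
Decompose q/1: A = q(4).
Bind A := q(4). Substituting into the earlier bindings gives X := tup(q(q(4)), q(e), q(a)), Y := tup(q(q(4)), q(e), q(a)), M := tup(q(q(4)), q(e), q(a)).
MGU = { X := tup(q(q(4)), q(e), q(a)), Y := tup(q(q(4)), q(e), q(a)), M := tup(q(q(4)), q(e), q(a)), A := q(4) }, so M := tup(q(q(4)), q(e), q(a)).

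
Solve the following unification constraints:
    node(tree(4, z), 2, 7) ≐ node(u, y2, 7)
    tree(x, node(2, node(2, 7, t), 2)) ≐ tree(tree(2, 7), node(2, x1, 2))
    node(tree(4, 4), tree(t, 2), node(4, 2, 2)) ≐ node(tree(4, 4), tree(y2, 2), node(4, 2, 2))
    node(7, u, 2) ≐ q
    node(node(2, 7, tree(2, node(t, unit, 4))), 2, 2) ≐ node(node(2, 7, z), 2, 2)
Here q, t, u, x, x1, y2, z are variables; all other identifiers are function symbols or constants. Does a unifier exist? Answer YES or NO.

Decompose node/3: tree(4, z) ≐ u,  2 ≐ y2,  7 ≐ 7.
Bind u := tree(4, z); substituting into the one remaining equation that mentions u gives: node(7, tree(4, z), 2) ≐ q.
Bind y2 := 2; substituting into the one remaining equation that mentions y2 gives: node(tree(4, 4), tree(t, 2), node(4, 2, 2)) ≐ node(tree(4, 4), tree(2, 2), node(4, 2, 2)).
Delete trivial equation 7 ≐ 7.
Decompose tree/2: x ≐ tree(2, 7),  node(2, node(2, 7, t), 2) ≐ node(2, x1, 2).
Bind x := tree(2, 7); no other remaining equation mentions x.
Decompose node/3: 2 ≐ 2,  node(2, 7, t) ≐ x1,  2 ≐ 2.
Delete trivial equation 2 ≐ 2.
Bind x1 := node(2, 7, t); no other remaining equation mentions x1.
Delete trivial equation 2 ≐ 2.
Decompose node/3: tree(4, 4) ≐ tree(4, 4),  tree(t, 2) ≐ tree(2, 2),  node(4, 2, 2) ≐ node(4, 2, 2).
Delete trivial equation tree(4, 4) ≐ tree(4, 4).
Decompose tree/2: t ≐ 2,  2 ≐ 2.
Bind t := 2; substituting into the one remaining equation that mentions t gives: node(node(2, 7, tree(2, node(2, unit, 4))), 2, 2) ≐ node(node(2, 7, z), 2, 2). Substituting into the earlier binding gives x1 := node(2, 7, 2).
Delete trivial equation 2 ≐ 2.
Delete trivial equation node(4, 2, 2) ≐ node(4, 2, 2).
Bind q := node(7, tree(4, z), 2); no other remaining equation mentions q.
Decompose node/3: node(2, 7, tree(2, node(2, unit, 4))) ≐ node(2, 7, z),  2 ≐ 2,  2 ≐ 2.
Decompose node/3: 2 ≐ 2,  7 ≐ 7,  tree(2, node(2, unit, 4)) ≐ z.
Delete trivial equation 2 ≐ 2.
Delete trivial equation 7 ≐ 7.
Bind z := tree(2, node(2, unit, 4)); no other remaining equation mentions z. Substituting into the earlier bindings gives u := tree(4, tree(2, node(2, unit, 4))), q := node(7, tree(4, tree(2, node(2, unit, 4))), 2).
Delete trivial equation 2 ≐ 2.
Delete trivial equation 2 ≐ 2.
No equations remain and no clash or occurs-check failure arose, so a unifier exists.

YES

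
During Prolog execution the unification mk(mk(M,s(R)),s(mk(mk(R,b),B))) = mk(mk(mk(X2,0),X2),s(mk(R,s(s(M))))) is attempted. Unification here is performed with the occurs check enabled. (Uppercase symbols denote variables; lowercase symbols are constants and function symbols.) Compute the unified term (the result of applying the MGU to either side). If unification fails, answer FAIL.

FAIL

Decompose mk/2: mk(M,s(R)) = mk(mk(X2,0),X2),  s(mk(mk(R,b),B)) = s(mk(R,s(s(M)))).
Decompose mk/2: M = mk(X2,0),  s(R) = X2.
Bind M := mk(X2,0); substituting into the one remaining equation that mentions M gives: s(mk(mk(R,b),B)) = s(mk(R,s(s(mk(X2,0))))).
Bind X2 := s(R); substituting into the remaining equation gives: s(mk(mk(R,b),B)) = s(mk(R,s(s(mk(s(R),0))))). Substituting into the earlier binding gives M := mk(s(R),0).
Decompose s/1: mk(mk(R,b),B) = mk(R,s(s(mk(s(R),0)))).
Decompose mk/2: mk(R,b) = R,  B = s(s(mk(s(R),0))).
Occurs check fails: R occurs in mk(R,b); the equation R = mk(R,b) has no finite solution.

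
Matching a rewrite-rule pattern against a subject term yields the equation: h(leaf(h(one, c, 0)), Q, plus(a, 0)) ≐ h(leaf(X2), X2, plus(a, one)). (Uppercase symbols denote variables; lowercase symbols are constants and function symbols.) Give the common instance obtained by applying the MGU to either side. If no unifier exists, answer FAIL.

Decompose h/3: leaf(h(one, c, 0)) ≐ leaf(X2),  Q ≐ X2,  plus(a, 0) ≐ plus(a, one).
Decompose leaf/1: h(one, c, 0) ≐ X2.
Bind X2 := h(one, c, 0); substituting into the one remaining equation that mentions X2 gives: Q ≐ h(one, c, 0).
Bind Q := h(one, c, 0); no other remaining equation mentions Q.
Decompose plus/2: a ≐ a,  0 ≐ one.
Delete trivial equation a ≐ a.
Clash: constants 0 and one differ; no unifier exists.

FAIL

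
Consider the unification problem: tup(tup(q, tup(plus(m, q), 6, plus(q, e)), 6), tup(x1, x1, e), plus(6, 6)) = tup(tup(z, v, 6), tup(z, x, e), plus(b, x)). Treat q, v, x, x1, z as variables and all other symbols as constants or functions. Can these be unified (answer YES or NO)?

Decompose tup/3: tup(q, tup(plus(m, q), 6, plus(q, e)), 6) = tup(z, v, 6),  tup(x1, x1, e) = tup(z, x, e),  plus(6, 6) = plus(b, x).
Decompose tup/3: q = z,  tup(plus(m, q), 6, plus(q, e)) = v,  6 = 6.
Bind q := z; substituting into the one remaining equation that mentions q gives: tup(plus(m, z), 6, plus(z, e)) = v.
Bind v := tup(plus(m, z), 6, plus(z, e)); no other remaining equation mentions v.
Delete trivial equation 6 = 6.
Decompose tup/3: x1 = z,  x1 = x,  e = e.
Bind x1 := z; substituting into the one remaining equation that mentions x1 gives: z = x.
Bind z := x; no other remaining equation mentions z. Substituting into the earlier bindings gives q := x, v := tup(plus(m, x), 6, plus(x, e)), x1 := x.
Delete trivial equation e = e.
Decompose plus/2: 6 = b,  6 = x.
Clash: constants 6 and b differ; no unifier exists.

NO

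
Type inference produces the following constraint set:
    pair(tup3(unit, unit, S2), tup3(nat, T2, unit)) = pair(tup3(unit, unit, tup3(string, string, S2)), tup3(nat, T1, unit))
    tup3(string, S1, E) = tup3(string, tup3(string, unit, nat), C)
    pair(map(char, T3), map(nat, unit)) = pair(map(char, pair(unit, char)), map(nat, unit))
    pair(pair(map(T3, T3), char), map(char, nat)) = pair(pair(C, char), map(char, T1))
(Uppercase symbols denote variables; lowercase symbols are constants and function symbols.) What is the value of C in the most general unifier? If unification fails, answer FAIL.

Decompose pair/2: tup3(unit, unit, S2) = tup3(unit, unit, tup3(string, string, S2)),  tup3(nat, T2, unit) = tup3(nat, T1, unit).
Decompose tup3/3: unit = unit,  unit = unit,  S2 = tup3(string, string, S2).
Delete trivial equation unit = unit.
Delete trivial equation unit = unit.
Occurs check fails: S2 occurs in tup3(string, string, S2); the equation S2 = tup3(string, string, S2) has no finite solution.

FAIL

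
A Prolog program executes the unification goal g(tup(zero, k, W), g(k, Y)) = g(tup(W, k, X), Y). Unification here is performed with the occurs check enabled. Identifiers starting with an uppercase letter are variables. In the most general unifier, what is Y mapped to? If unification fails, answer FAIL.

Decompose g/2: tup(zero, k, W) = tup(W, k, X),  g(k, Y) = Y.
Decompose tup/3: zero = W,  k = k,  W = X.
Bind W := zero; substituting into the one remaining equation that mentions W gives: zero = X.
Delete trivial equation k = k.
Bind X := zero; no other remaining equation mentions X.
Occurs check fails: Y occurs in g(k, Y); the equation Y = g(k, Y) has no finite solution.

FAIL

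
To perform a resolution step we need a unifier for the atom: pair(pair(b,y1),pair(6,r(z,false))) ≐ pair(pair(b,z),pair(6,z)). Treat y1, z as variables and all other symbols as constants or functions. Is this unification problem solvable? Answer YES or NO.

NO

Decompose pair/2: pair(b,y1) ≐ pair(b,z),  pair(6,r(z,false)) ≐ pair(6,z).
Decompose pair/2: b ≐ b,  y1 ≐ z.
Delete trivial equation b ≐ b.
Bind y1 := z; no other remaining equation mentions y1.
Decompose pair/2: 6 ≐ 6,  r(z,false) ≐ z.
Delete trivial equation 6 ≐ 6.
Occurs check fails: z occurs in r(z,false); the equation z ≐ r(z,false) has no finite solution.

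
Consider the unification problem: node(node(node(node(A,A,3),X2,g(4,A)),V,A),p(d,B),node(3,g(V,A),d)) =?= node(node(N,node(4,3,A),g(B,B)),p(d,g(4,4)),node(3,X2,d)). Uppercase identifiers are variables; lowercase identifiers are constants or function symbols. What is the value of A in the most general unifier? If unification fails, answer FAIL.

g(g(4,4),g(4,4))

Decompose node/3: node(node(node(A,A,3),X2,g(4,A)),V,A) =?= node(N,node(4,3,A),g(B,B)),  p(d,B) =?= p(d,g(4,4)),  node(3,g(V,A),d) =?= node(3,X2,d).
Decompose node/3: node(node(A,A,3),X2,g(4,A)) =?= N,  V =?= node(4,3,A),  A =?= g(B,B).
Bind N := node(node(A,A,3),X2,g(4,A)); no other remaining equation mentions N.
Bind V := node(4,3,A); substituting into the one remaining equation that mentions V gives: node(3,g(node(4,3,A),A),d) =?= node(3,X2,d).
Bind A := g(B,B); substituting into the one remaining equation that mentions A gives: node(3,g(node(4,3,g(B,B)),g(B,B)),d) =?= node(3,X2,d). Substituting into the earlier bindings gives N := node(node(g(B,B),g(B,B),3),X2,g(4,g(B,B))), V := node(4,3,g(B,B)).
Decompose p/2: d =?= d,  B =?= g(4,4).
Delete trivial equation d =?= d.
Bind B := g(4,4); substituting into the remaining equation gives: node(3,g(node(4,3,g(g(4,4),g(4,4))),g(g(4,4),g(4,4))),d) =?= node(3,X2,d). Substituting into the earlier bindings gives N := node(node(g(g(4,4),g(4,4)),g(g(4,4),g(4,4)),3),X2,g(4,g(g(4,4),g(4,4)))), V := node(4,3,g(g(4,4),g(4,4))), A := g(g(4,4),g(4,4)).
Decompose node/3: 3 =?= 3,  g(node(4,3,g(g(4,4),g(4,4))),g(g(4,4),g(4,4))) =?= X2,  d =?= d.
Delete trivial equation 3 =?= 3.
Bind X2 := g(node(4,3,g(g(4,4),g(4,4))),g(g(4,4),g(4,4))); no other remaining equation mentions X2. Substituting into the earlier binding gives N := node(node(g(g(4,4),g(4,4)),g(g(4,4),g(4,4)),3),g(node(4,3,g(g(4,4),g(4,4))),g(g(4,4),g(4,4))),g(4,g(g(4,4),g(4,4)))).
Delete trivial equation d =?= d.
MGU = { N ↦ node(node(g(g(4,4),g(4,4)),g(g(4,4),g(4,4)),3),g(node(4,3,g(g(4,4),g(4,4))),g(g(4,4),g(4,4))),g(4,g(g(4,4),g(4,4)))), V ↦ node(4,3,g(g(4,4),g(4,4))), A ↦ g(g(4,4),g(4,4)), B ↦ g(4,4), X2 ↦ g(node(4,3,g(g(4,4),g(4,4))),g(g(4,4),g(4,4))) }, so A ↦ g(g(4,4),g(4,4)).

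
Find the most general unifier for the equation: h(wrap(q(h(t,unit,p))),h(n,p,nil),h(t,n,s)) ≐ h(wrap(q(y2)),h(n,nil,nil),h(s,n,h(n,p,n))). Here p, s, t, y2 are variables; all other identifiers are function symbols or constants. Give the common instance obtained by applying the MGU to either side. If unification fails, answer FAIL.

Decompose h/3: wrap(q(h(t,unit,p))) ≐ wrap(q(y2)),  h(n,p,nil) ≐ h(n,nil,nil),  h(t,n,s) ≐ h(s,n,h(n,p,n)).
Decompose wrap/1: q(h(t,unit,p)) ≐ q(y2).
Decompose q/1: h(t,unit,p) ≐ y2.
Bind y2 := h(t,unit,p); no other remaining equation mentions y2.
Decompose h/3: n ≐ n,  p ≐ nil,  nil ≐ nil.
Delete trivial equation n ≐ n.
Bind p := nil; substituting into the one remaining equation that mentions p gives: h(t,n,s) ≐ h(s,n,h(n,nil,n)). Substituting into the earlier binding gives y2 := h(t,unit,nil).
Delete trivial equation nil ≐ nil.
Decompose h/3: t ≐ s,  n ≐ n,  s ≐ h(n,nil,n).
Bind t := s; no other remaining equation mentions t. Substituting into the earlier binding gives y2 := h(s,unit,nil).
Delete trivial equation n ≐ n.
Bind s := h(n,nil,n). Substituting into the earlier bindings gives y2 := h(h(n,nil,n),unit,nil), t := h(n,nil,n).
Applying the MGU to either side gives h(wrap(q(h(h(n,nil,n),unit,nil))),h(n,nil,nil),h(h(n,nil,n),n,h(n,nil,n))).

h(wrap(q(h(h(n,nil,n),unit,nil))),h(n,nil,nil),h(h(n,nil,n),n,h(n,nil,n)))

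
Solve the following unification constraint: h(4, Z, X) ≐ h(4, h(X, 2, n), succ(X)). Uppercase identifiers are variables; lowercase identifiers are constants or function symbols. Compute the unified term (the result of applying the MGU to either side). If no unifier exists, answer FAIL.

Decompose h/3: 4 ≐ 4,  Z ≐ h(X, 2, n),  X ≐ succ(X).
Delete trivial equation 4 ≐ 4.
Bind Z := h(X, 2, n); no other remaining equation mentions Z.
Occurs check fails: X occurs in succ(X); the equation X ≐ succ(X) has no finite solution.

FAIL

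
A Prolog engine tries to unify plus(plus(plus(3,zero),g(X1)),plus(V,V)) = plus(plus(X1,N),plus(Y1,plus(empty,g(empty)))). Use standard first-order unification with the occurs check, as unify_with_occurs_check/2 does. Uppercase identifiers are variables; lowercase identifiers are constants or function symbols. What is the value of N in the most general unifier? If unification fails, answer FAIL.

g(plus(3,zero))

Decompose plus/2: plus(plus(3,zero),g(X1)) = plus(X1,N),  plus(V,V) = plus(Y1,plus(empty,g(empty))).
Decompose plus/2: plus(3,zero) = X1,  g(X1) = N.
Bind X1 := plus(3,zero); substituting into the one remaining equation that mentions X1 gives: g(plus(3,zero)) = N.
Bind N := g(plus(3,zero)); no other remaining equation mentions N.
Decompose plus/2: V = Y1,  V = plus(empty,g(empty)).
Bind V := Y1; substituting into the remaining equation gives: Y1 = plus(empty,g(empty)).
Bind Y1 := plus(empty,g(empty)). Substituting into the earlier binding gives V := plus(empty,g(empty)).
MGU = { X1 = plus(3,zero), N = g(plus(3,zero)), V = plus(empty,g(empty)), Y1 = plus(empty,g(empty)) }, so N = g(plus(3,zero)).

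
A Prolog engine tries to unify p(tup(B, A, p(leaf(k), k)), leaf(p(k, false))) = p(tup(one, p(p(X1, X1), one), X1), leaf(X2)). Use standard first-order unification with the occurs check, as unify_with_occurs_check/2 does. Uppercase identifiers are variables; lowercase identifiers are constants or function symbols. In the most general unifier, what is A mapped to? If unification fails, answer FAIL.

p(p(p(leaf(k), k), p(leaf(k), k)), one)

Decompose p/2: tup(B, A, p(leaf(k), k)) = tup(one, p(p(X1, X1), one), X1),  leaf(p(k, false)) = leaf(X2).
Decompose tup/3: B = one,  A = p(p(X1, X1), one),  p(leaf(k), k) = X1.
Bind B := one; no other remaining equation mentions B.
Bind A := p(p(X1, X1), one); no other remaining equation mentions A.
Bind X1 := p(leaf(k), k); no other remaining equation mentions X1. Substituting into the earlier binding gives A := p(p(p(leaf(k), k), p(leaf(k), k)), one).
Decompose leaf/1: p(k, false) = X2.
Bind X2 := p(k, false).
MGU = { B = one, A = p(p(p(leaf(k), k), p(leaf(k), k)), one), X1 = p(leaf(k), k), X2 = p(k, false) }, so A = p(p(p(leaf(k), k), p(leaf(k), k)), one).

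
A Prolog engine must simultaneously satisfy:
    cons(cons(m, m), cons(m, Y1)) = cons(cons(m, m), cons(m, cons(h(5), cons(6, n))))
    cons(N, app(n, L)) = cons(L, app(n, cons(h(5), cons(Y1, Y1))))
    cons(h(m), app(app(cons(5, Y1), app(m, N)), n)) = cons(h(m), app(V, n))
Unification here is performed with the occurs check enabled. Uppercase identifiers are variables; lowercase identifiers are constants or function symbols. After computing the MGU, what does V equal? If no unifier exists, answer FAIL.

app(cons(5, cons(h(5), cons(6, n))), app(m, cons(h(5), cons(cons(h(5), cons(6, n)), cons(h(5), cons(6, n))))))

Decompose cons/2: cons(m, m) = cons(m, m),  cons(m, Y1) = cons(m, cons(h(5), cons(6, n))).
Delete trivial equation cons(m, m) = cons(m, m).
Decompose cons/2: m = m,  Y1 = cons(h(5), cons(6, n)).
Delete trivial equation m = m.
Bind Y1 := cons(h(5), cons(6, n)); substituting into the remaining equations gives: cons(N, app(n, L)) = cons(L, app(n, cons(h(5), cons(cons(h(5), cons(6, n)), cons(h(5), cons(6, n)))))),  cons(h(m), app(app(cons(5, cons(h(5), cons(6, n))), app(m, N)), n)) = cons(h(m), app(V, n)).
Decompose cons/2: N = L,  app(n, L) = app(n, cons(h(5), cons(cons(h(5), cons(6, n)), cons(h(5), cons(6, n))))).
Bind N := L; substituting into the one remaining equation that mentions N gives: cons(h(m), app(app(cons(5, cons(h(5), cons(6, n))), app(m, L)), n)) = cons(h(m), app(V, n)).
Decompose app/2: n = n,  L = cons(h(5), cons(cons(h(5), cons(6, n)), cons(h(5), cons(6, n)))).
Delete trivial equation n = n.
Bind L := cons(h(5), cons(cons(h(5), cons(6, n)), cons(h(5), cons(6, n)))); substituting into the remaining equation gives: cons(h(m), app(app(cons(5, cons(h(5), cons(6, n))), app(m, cons(h(5), cons(cons(h(5), cons(6, n)), cons(h(5), cons(6, n)))))), n)) = cons(h(m), app(V, n)). Substituting into the earlier binding gives N := cons(h(5), cons(cons(h(5), cons(6, n)), cons(h(5), cons(6, n)))).
Decompose cons/2: h(m) = h(m),  app(app(cons(5, cons(h(5), cons(6, n))), app(m, cons(h(5), cons(cons(h(5), cons(6, n)), cons(h(5), cons(6, n)))))), n) = app(V, n).
Delete trivial equation h(m) = h(m).
Decompose app/2: app(cons(5, cons(h(5), cons(6, n))), app(m, cons(h(5), cons(cons(h(5), cons(6, n)), cons(h(5), cons(6, n)))))) = V,  n = n.
Bind V := app(cons(5, cons(h(5), cons(6, n))), app(m, cons(h(5), cons(cons(h(5), cons(6, n)), cons(h(5), cons(6, n)))))); no other remaining equation mentions V.
Delete trivial equation n = n.
MGU = { Y1 = cons(h(5), cons(6, n)), N = cons(h(5), cons(cons(h(5), cons(6, n)), cons(h(5), cons(6, n)))), L = cons(h(5), cons(cons(h(5), cons(6, n)), cons(h(5), cons(6, n)))), V = app(cons(5, cons(h(5), cons(6, n))), app(m, cons(h(5), cons(cons(h(5), cons(6, n)), cons(h(5), cons(6, n)))))) }, so V = app(cons(5, cons(h(5), cons(6, n))), app(m, cons(h(5), cons(cons(h(5), cons(6, n)), cons(h(5), cons(6, n)))))).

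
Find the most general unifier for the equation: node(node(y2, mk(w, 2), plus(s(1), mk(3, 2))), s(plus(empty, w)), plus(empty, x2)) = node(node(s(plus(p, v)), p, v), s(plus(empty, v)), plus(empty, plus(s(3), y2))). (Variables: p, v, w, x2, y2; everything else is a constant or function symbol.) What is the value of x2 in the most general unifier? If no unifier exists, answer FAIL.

Decompose node/3: node(y2, mk(w, 2), plus(s(1), mk(3, 2))) = node(s(plus(p, v)), p, v),  s(plus(empty, w)) = s(plus(empty, v)),  plus(empty, x2) = plus(empty, plus(s(3), y2)).
Decompose node/3: y2 = s(plus(p, v)),  mk(w, 2) = p,  plus(s(1), mk(3, 2)) = v.
Bind y2 := s(plus(p, v)); substituting into the one remaining equation that mentions y2 gives: plus(empty, x2) = plus(empty, plus(s(3), s(plus(p, v)))).
Bind p := mk(w, 2); substituting into the one remaining equation that mentions p gives: plus(empty, x2) = plus(empty, plus(s(3), s(plus(mk(w, 2), v)))). Substituting into the earlier binding gives y2 := s(plus(mk(w, 2), v)).
Bind v := plus(s(1), mk(3, 2)); substituting into the remaining equations gives: s(plus(empty, w)) = s(plus(empty, plus(s(1), mk(3, 2)))),  plus(empty, x2) = plus(empty, plus(s(3), s(plus(mk(w, 2), plus(s(1), mk(3, 2)))))). Substituting into the earlier binding gives y2 := s(plus(mk(w, 2), plus(s(1), mk(3, 2)))).
Decompose s/1: plus(empty, w) = plus(empty, plus(s(1), mk(3, 2))).
Decompose plus/2: empty = empty,  w = plus(s(1), mk(3, 2)).
Delete trivial equation empty = empty.
Bind w := plus(s(1), mk(3, 2)); substituting into the remaining equation gives: plus(empty, x2) = plus(empty, plus(s(3), s(plus(mk(plus(s(1), mk(3, 2)), 2), plus(s(1), mk(3, 2)))))). Substituting into the earlier bindings gives y2 := s(plus(mk(plus(s(1), mk(3, 2)), 2), plus(s(1), mk(3, 2)))), p := mk(plus(s(1), mk(3, 2)), 2).
Decompose plus/2: empty = empty,  x2 = plus(s(3), s(plus(mk(plus(s(1), mk(3, 2)), 2), plus(s(1), mk(3, 2))))).
Delete trivial equation empty = empty.
Bind x2 := plus(s(3), s(plus(mk(plus(s(1), mk(3, 2)), 2), plus(s(1), mk(3, 2))))).
MGU = { y2 -> s(plus(mk(plus(s(1), mk(3, 2)), 2), plus(s(1), mk(3, 2)))), p -> mk(plus(s(1), mk(3, 2)), 2), v -> plus(s(1), mk(3, 2)), w -> plus(s(1), mk(3, 2)), x2 -> plus(s(3), s(plus(mk(plus(s(1), mk(3, 2)), 2), plus(s(1), mk(3, 2))))) }, so x2 -> plus(s(3), s(plus(mk(plus(s(1), mk(3, 2)), 2), plus(s(1), mk(3, 2))))).

plus(s(3), s(plus(mk(plus(s(1), mk(3, 2)), 2), plus(s(1), mk(3, 2)))))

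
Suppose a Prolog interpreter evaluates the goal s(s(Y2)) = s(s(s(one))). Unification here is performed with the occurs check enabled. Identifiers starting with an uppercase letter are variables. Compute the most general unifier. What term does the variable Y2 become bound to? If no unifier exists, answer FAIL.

s(one)

Decompose s/1: s(Y2) = s(s(one)).
Decompose s/1: Y2 = s(one).
Bind Y2 := s(one).
MGU = { Y2 ↦ s(one) }, so Y2 ↦ s(one).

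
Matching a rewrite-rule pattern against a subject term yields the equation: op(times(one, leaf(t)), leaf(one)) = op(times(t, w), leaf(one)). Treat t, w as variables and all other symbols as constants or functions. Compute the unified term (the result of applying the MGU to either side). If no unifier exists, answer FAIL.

op(times(one, leaf(one)), leaf(one))

Decompose op/2: times(one, leaf(t)) = times(t, w),  leaf(one) = leaf(one).
Decompose times/2: one = t,  leaf(t) = w.
Bind t := one; substituting into the one remaining equation that mentions t gives: leaf(one) = w.
Bind w := leaf(one); no other remaining equation mentions w.
Delete trivial equation leaf(one) = leaf(one).
Applying the MGU to either side gives op(times(one, leaf(one)), leaf(one)).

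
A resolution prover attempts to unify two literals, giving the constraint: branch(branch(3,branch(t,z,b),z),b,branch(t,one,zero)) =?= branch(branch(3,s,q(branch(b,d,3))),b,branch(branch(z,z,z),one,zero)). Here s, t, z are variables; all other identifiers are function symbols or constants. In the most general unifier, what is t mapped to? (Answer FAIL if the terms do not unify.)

branch(q(branch(b,d,3)),q(branch(b,d,3)),q(branch(b,d,3)))

Decompose branch/3: branch(3,branch(t,z,b),z) =?= branch(3,s,q(branch(b,d,3))),  b =?= b,  branch(t,one,zero) =?= branch(branch(z,z,z),one,zero).
Decompose branch/3: 3 =?= 3,  branch(t,z,b) =?= s,  z =?= q(branch(b,d,3)).
Delete trivial equation 3 =?= 3.
Bind s := branch(t,z,b); no other remaining equation mentions s.
Bind z := q(branch(b,d,3)); substituting into the one remaining equation that mentions z gives: branch(t,one,zero) =?= branch(branch(q(branch(b,d,3)),q(branch(b,d,3)),q(branch(b,d,3))),one,zero). Substituting into the earlier binding gives s := branch(t,q(branch(b,d,3)),b).
Delete trivial equation b =?= b.
Decompose branch/3: t =?= branch(q(branch(b,d,3)),q(branch(b,d,3)),q(branch(b,d,3))),  one =?= one,  zero =?= zero.
Bind t := branch(q(branch(b,d,3)),q(branch(b,d,3)),q(branch(b,d,3))); no other remaining equation mentions t. Substituting into the earlier binding gives s := branch(branch(q(branch(b,d,3)),q(branch(b,d,3)),q(branch(b,d,3))),q(branch(b,d,3)),b).
Delete trivial equation one =?= one.
Delete trivial equation zero =?= zero.
MGU = { s := branch(branch(q(branch(b,d,3)),q(branch(b,d,3)),q(branch(b,d,3))),q(branch(b,d,3)),b), z := q(branch(b,d,3)), t := branch(q(branch(b,d,3)),q(branch(b,d,3)),q(branch(b,d,3))) }, so t := branch(q(branch(b,d,3)),q(branch(b,d,3)),q(branch(b,d,3))).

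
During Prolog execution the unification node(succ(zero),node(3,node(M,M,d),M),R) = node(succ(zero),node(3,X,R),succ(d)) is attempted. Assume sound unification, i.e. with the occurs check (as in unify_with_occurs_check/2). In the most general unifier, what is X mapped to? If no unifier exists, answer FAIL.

Decompose node/3: succ(zero) = succ(zero),  node(3,node(M,M,d),M) = node(3,X,R),  R = succ(d).
Delete trivial equation succ(zero) = succ(zero).
Decompose node/3: 3 = 3,  node(M,M,d) = X,  M = R.
Delete trivial equation 3 = 3.
Bind X := node(M,M,d); no other remaining equation mentions X.
Bind M := R; no other remaining equation mentions M. Substituting into the earlier binding gives X := node(R,R,d).
Bind R := succ(d). Substituting into the earlier bindings gives X := node(succ(d),succ(d),d), M := succ(d).
MGU = { X -> node(succ(d),succ(d),d), M -> succ(d), R -> succ(d) }, so X -> node(succ(d),succ(d),d).

node(succ(d),succ(d),d)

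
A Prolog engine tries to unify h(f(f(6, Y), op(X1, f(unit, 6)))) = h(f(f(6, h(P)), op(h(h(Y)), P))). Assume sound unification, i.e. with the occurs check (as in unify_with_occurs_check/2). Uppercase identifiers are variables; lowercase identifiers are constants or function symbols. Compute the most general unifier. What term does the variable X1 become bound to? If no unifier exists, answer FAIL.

h(h(h(f(unit, 6))))

Decompose h/1: f(f(6, Y), op(X1, f(unit, 6))) = f(f(6, h(P)), op(h(h(Y)), P)).
Decompose f/2: f(6, Y) = f(6, h(P)),  op(X1, f(unit, 6)) = op(h(h(Y)), P).
Decompose f/2: 6 = 6,  Y = h(P).
Delete trivial equation 6 = 6.
Bind Y := h(P); substituting into the remaining equation gives: op(X1, f(unit, 6)) = op(h(h(h(P))), P).
Decompose op/2: X1 = h(h(h(P))),  f(unit, 6) = P.
Bind X1 := h(h(h(P))); no other remaining equation mentions X1.
Bind P := f(unit, 6). Substituting into the earlier bindings gives Y := h(f(unit, 6)), X1 := h(h(h(f(unit, 6)))).
MGU = { Y = h(f(unit, 6)), X1 = h(h(h(f(unit, 6)))), P = f(unit, 6) }, so X1 = h(h(h(f(unit, 6)))).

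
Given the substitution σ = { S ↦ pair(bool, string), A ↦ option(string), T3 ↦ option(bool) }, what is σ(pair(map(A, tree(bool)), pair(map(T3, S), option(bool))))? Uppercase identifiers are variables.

pair(map(option(string), tree(bool)), pair(map(option(bool), pair(bool, string)), option(bool)))

Replace each occurrence of S with pair(bool, string).
Replace each occurrence of A with option(string).
Replace each occurrence of T3 with option(bool).
Result: pair(map(option(string), tree(bool)), pair(map(option(bool), pair(bool, string)), option(bool))).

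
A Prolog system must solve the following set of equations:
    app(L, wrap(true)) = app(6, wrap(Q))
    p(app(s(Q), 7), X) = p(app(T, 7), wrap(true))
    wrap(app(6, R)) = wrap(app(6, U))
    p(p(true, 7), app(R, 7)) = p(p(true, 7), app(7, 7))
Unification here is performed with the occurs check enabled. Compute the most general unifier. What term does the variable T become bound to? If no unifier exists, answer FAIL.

Decompose app/2: L = 6,  wrap(true) = wrap(Q).
Bind L := 6; no other remaining equation mentions L.
Decompose wrap/1: true = Q.
Bind Q := true; substituting into the one remaining equation that mentions Q gives: p(app(s(true), 7), X) = p(app(T, 7), wrap(true)).
Decompose p/2: app(s(true), 7) = app(T, 7),  X = wrap(true).
Decompose app/2: s(true) = T,  7 = 7.
Bind T := s(true); no other remaining equation mentions T.
Delete trivial equation 7 = 7.
Bind X := wrap(true); no other remaining equation mentions X.
Decompose wrap/1: app(6, R) = app(6, U).
Decompose app/2: 6 = 6,  R = U.
Delete trivial equation 6 = 6.
Bind R := U; substituting into the remaining equation gives: p(p(true, 7), app(U, 7)) = p(p(true, 7), app(7, 7)).
Decompose p/2: p(true, 7) = p(true, 7),  app(U, 7) = app(7, 7).
Delete trivial equation p(true, 7) = p(true, 7).
Decompose app/2: U = 7,  7 = 7.
Bind U := 7; no other remaining equation mentions U. Substituting into the earlier binding gives R := 7.
Delete trivial equation 7 = 7.
MGU = { L ↦ 6, Q ↦ true, T ↦ s(true), X ↦ wrap(true), R ↦ 7, U ↦ 7 }, so T ↦ s(true).

s(true)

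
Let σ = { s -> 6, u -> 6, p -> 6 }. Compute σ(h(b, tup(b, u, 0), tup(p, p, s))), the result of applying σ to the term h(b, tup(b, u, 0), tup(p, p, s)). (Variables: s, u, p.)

Replace each occurrence of s with 6.
Replace each occurrence of u with 6.
Replace each occurrence of p with 6.
Result: h(b, tup(b, 6, 0), tup(6, 6, 6)).

h(b, tup(b, 6, 0), tup(6, 6, 6))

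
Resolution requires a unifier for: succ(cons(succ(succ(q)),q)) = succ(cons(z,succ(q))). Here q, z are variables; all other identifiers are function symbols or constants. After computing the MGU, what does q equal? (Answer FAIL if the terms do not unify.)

FAIL

Decompose succ/1: cons(succ(succ(q)),q) = cons(z,succ(q)).
Decompose cons/2: succ(succ(q)) = z,  q = succ(q).
Bind z := succ(succ(q)); no other remaining equation mentions z.
Occurs check fails: q occurs in succ(q); the equation q = succ(q) has no finite solution.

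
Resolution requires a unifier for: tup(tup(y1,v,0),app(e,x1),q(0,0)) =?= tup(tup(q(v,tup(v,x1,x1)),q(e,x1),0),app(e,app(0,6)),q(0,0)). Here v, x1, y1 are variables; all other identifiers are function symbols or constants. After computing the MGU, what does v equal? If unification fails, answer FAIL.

q(e,app(0,6))

Decompose tup/3: tup(y1,v,0) =?= tup(q(v,tup(v,x1,x1)),q(e,x1),0),  app(e,x1) =?= app(e,app(0,6)),  q(0,0) =?= q(0,0).
Decompose tup/3: y1 =?= q(v,tup(v,x1,x1)),  v =?= q(e,x1),  0 =?= 0.
Bind y1 := q(v,tup(v,x1,x1)); no other remaining equation mentions y1.
Bind v := q(e,x1); no other remaining equation mentions v. Substituting into the earlier binding gives y1 := q(q(e,x1),tup(q(e,x1),x1,x1)).
Delete trivial equation 0 =?= 0.
Decompose app/2: e =?= e,  x1 =?= app(0,6).
Delete trivial equation e =?= e.
Bind x1 := app(0,6); no other remaining equation mentions x1. Substituting into the earlier bindings gives y1 := q(q(e,app(0,6)),tup(q(e,app(0,6)),app(0,6),app(0,6))), v := q(e,app(0,6)).
Delete trivial equation q(0,0) =?= q(0,0).
MGU = { y1 := q(q(e,app(0,6)),tup(q(e,app(0,6)),app(0,6),app(0,6))), v := q(e,app(0,6)), x1 := app(0,6) }, so v := q(e,app(0,6)).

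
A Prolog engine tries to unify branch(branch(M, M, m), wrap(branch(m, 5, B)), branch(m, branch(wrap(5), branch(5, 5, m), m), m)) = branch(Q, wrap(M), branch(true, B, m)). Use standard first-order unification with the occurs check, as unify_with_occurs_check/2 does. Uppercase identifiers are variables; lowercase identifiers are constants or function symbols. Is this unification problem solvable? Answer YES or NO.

Decompose branch/3: branch(M, M, m) = Q,  wrap(branch(m, 5, B)) = wrap(M),  branch(m, branch(wrap(5), branch(5, 5, m), m), m) = branch(true, B, m).
Bind Q := branch(M, M, m); no other remaining equation mentions Q.
Decompose wrap/1: branch(m, 5, B) = M.
Bind M := branch(m, 5, B); no other remaining equation mentions M. Substituting into the earlier binding gives Q := branch(branch(m, 5, B), branch(m, 5, B), m).
Decompose branch/3: m = true,  branch(wrap(5), branch(5, 5, m), m) = B,  m = m.
Clash: constants m and true differ; no unifier exists.

NO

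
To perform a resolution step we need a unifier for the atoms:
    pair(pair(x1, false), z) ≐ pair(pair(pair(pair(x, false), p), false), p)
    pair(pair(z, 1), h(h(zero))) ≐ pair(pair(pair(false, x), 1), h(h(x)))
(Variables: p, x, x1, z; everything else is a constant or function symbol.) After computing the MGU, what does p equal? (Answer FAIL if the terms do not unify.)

pair(false, zero)

Decompose pair/2: pair(x1, false) ≐ pair(pair(pair(x, false), p), false),  z ≐ p.
Decompose pair/2: x1 ≐ pair(pair(x, false), p),  false ≐ false.
Bind x1 := pair(pair(x, false), p); no other remaining equation mentions x1.
Delete trivial equation false ≐ false.
Bind z := p; substituting into the remaining equation gives: pair(pair(p, 1), h(h(zero))) ≐ pair(pair(pair(false, x), 1), h(h(x))).
Decompose pair/2: pair(p, 1) ≐ pair(pair(false, x), 1),  h(h(zero)) ≐ h(h(x)).
Decompose pair/2: p ≐ pair(false, x),  1 ≐ 1.
Bind p := pair(false, x); no other remaining equation mentions p. Substituting into the earlier bindings gives x1 := pair(pair(x, false), pair(false, x)), z := pair(false, x).
Delete trivial equation 1 ≐ 1.
Decompose h/1: h(zero) ≐ h(x).
Decompose h/1: zero ≐ x.
Bind x := zero. Substituting into the earlier bindings gives x1 := pair(pair(zero, false), pair(false, zero)), z := pair(false, zero), p := pair(false, zero).
MGU = { x1 := pair(pair(zero, false), pair(false, zero)), z := pair(false, zero), p := pair(false, zero), x := zero }, so p := pair(false, zero).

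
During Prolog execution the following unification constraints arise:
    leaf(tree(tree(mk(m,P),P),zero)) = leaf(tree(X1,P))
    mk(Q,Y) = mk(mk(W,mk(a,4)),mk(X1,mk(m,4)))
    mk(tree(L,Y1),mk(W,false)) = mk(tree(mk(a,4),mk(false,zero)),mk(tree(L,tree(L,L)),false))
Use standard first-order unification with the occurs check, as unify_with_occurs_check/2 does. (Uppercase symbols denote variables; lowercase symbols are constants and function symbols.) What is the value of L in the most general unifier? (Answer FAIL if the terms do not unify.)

Decompose leaf/1: tree(tree(mk(m,P),P),zero) = tree(X1,P).
Decompose tree/2: tree(mk(m,P),P) = X1,  zero = P.
Bind X1 := tree(mk(m,P),P); substituting into the one remaining equation that mentions X1 gives: mk(Q,Y) = mk(mk(W,mk(a,4)),mk(tree(mk(m,P),P),mk(m,4))).
Bind P := zero; substituting into the one remaining equation that mentions P gives: mk(Q,Y) = mk(mk(W,mk(a,4)),mk(tree(mk(m,zero),zero),mk(m,4))). Substituting into the earlier binding gives X1 := tree(mk(m,zero),zero).
Decompose mk/2: Q = mk(W,mk(a,4)),  Y = mk(tree(mk(m,zero),zero),mk(m,4)).
Bind Q := mk(W,mk(a,4)); no other remaining equation mentions Q.
Bind Y := mk(tree(mk(m,zero),zero),mk(m,4)); no other remaining equation mentions Y.
Decompose mk/2: tree(L,Y1) = tree(mk(a,4),mk(false,zero)),  mk(W,false) = mk(tree(L,tree(L,L)),false).
Decompose tree/2: L = mk(a,4),  Y1 = mk(false,zero).
Bind L := mk(a,4); substituting into the one remaining equation that mentions L gives: mk(W,false) = mk(tree(mk(a,4),tree(mk(a,4),mk(a,4))),false).
Bind Y1 := mk(false,zero); no other remaining equation mentions Y1.
Decompose mk/2: W = tree(mk(a,4),tree(mk(a,4),mk(a,4))),  false = false.
Bind W := tree(mk(a,4),tree(mk(a,4),mk(a,4))); no other remaining equation mentions W. Substituting into the earlier binding gives Q := mk(tree(mk(a,4),tree(mk(a,4),mk(a,4))),mk(a,4)).
Delete trivial equation false = false.
MGU = { X1 ↦ tree(mk(m,zero),zero), P ↦ zero, Q ↦ mk(tree(mk(a,4),tree(mk(a,4),mk(a,4))),mk(a,4)), Y ↦ mk(tree(mk(m,zero),zero),mk(m,4)), L ↦ mk(a,4), Y1 ↦ mk(false,zero), W ↦ tree(mk(a,4),tree(mk(a,4),mk(a,4))) }, so L ↦ mk(a,4).

mk(a,4)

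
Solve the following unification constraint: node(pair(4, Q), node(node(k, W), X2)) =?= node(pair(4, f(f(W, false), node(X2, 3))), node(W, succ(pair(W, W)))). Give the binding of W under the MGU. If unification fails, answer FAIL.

FAIL

Decompose node/2: pair(4, Q) =?= pair(4, f(f(W, false), node(X2, 3))),  node(node(k, W), X2) =?= node(W, succ(pair(W, W))).
Decompose pair/2: 4 =?= 4,  Q =?= f(f(W, false), node(X2, 3)).
Delete trivial equation 4 =?= 4.
Bind Q := f(f(W, false), node(X2, 3)); no other remaining equation mentions Q.
Decompose node/2: node(k, W) =?= W,  X2 =?= succ(pair(W, W)).
Occurs check fails: W occurs in node(k, W); the equation W =?= node(k, W) has no finite solution.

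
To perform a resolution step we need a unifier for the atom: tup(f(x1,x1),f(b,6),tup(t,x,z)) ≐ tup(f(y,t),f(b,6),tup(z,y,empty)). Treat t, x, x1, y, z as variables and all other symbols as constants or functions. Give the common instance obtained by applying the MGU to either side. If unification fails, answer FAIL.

tup(f(empty,empty),f(b,6),tup(empty,empty,empty))

Decompose tup/3: f(x1,x1) ≐ f(y,t),  f(b,6) ≐ f(b,6),  tup(t,x,z) ≐ tup(z,y,empty).
Decompose f/2: x1 ≐ y,  x1 ≐ t.
Bind x1 := y; substituting into the one remaining equation that mentions x1 gives: y ≐ t.
Bind y := t; substituting into the one remaining equation that mentions y gives: tup(t,x,z) ≐ tup(z,t,empty). Substituting into the earlier binding gives x1 := t.
Delete trivial equation f(b,6) ≐ f(b,6).
Decompose tup/3: t ≐ z,  x ≐ t,  z ≐ empty.
Bind t := z; substituting into the one remaining equation that mentions t gives: x ≐ z. Substituting into the earlier bindings gives x1 := z, y := z.
Bind x := z; no other remaining equation mentions x.
Bind z := empty. Substituting into the earlier bindings gives x1 := empty, y := empty, t := empty, x := empty.
Applying the MGU to either side gives tup(f(empty,empty),f(b,6),tup(empty,empty,empty)).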